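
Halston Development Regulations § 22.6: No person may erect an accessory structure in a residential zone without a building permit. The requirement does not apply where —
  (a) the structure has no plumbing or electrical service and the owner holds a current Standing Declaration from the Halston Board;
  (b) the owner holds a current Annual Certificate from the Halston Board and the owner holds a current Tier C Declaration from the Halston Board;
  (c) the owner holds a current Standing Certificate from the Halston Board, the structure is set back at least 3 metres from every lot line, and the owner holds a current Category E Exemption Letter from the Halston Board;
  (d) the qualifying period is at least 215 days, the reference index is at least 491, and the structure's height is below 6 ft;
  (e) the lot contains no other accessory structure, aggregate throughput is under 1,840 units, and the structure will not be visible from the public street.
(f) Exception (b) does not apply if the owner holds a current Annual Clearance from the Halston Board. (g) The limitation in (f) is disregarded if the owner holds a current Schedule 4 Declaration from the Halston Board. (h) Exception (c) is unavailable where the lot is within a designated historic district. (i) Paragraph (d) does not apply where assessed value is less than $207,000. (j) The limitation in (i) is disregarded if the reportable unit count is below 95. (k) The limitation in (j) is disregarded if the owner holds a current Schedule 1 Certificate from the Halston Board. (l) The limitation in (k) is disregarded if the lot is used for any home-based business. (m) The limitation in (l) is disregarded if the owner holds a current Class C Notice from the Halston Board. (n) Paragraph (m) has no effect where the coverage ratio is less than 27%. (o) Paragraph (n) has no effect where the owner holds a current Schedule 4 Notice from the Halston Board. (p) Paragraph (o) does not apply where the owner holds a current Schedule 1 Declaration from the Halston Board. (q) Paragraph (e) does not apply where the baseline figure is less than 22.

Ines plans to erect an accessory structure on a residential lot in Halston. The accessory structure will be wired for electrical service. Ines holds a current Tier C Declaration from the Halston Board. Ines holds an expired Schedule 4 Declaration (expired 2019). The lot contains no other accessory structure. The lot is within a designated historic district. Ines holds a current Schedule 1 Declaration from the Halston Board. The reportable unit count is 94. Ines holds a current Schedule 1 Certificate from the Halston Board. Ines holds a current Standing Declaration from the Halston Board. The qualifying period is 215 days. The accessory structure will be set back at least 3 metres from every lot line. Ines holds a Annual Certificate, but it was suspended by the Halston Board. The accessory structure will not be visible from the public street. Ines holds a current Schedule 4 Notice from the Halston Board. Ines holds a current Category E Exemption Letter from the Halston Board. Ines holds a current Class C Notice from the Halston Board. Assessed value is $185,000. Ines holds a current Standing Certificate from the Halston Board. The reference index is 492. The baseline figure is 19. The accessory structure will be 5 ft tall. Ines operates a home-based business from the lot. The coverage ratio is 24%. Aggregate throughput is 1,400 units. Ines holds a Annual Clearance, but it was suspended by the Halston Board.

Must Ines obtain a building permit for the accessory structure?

No — exception (d) applies; Ines does not need a building permit.

Exception (a) does not apply: electrical service is planned.
Exception (b) does not apply: the Annual Certificate is not current.
Exception (c): a current Standing Certificate is held; the setback is at least 3 m on every side; a current Category E Exemption Letter is held — every condition holds. However, paragraph (h) must be considered: (h) applies — the lot is in a historic district. (c) is therefore removed.
Exception (d)'s conditions are all satisfied: the qualifying period is 215 days, meeting the 215 days threshold; the reference index is 492, meeting the 491 threshold; the structure's height is 5 ft, below the 6 ft limit. Considering the limiting provisions: (i) is triggered (assessed value is $185,000, less than the $207,000 limit), but yields to (j): (j) applies — the reportable unit count is 94, below the 95 limit. (k) would limit (j) — a current Schedule 1 Certificate is held — but (l) sets (k) aside: (l) operates against (k): a home-based business operates on the lot. (m) is triggered (a current Class C Notice is held), but is displaced by (n): (n) is engaged — the coverage ratio is 24%, less than the 27% limit. (o) would limit (n) — a current Schedule 4 Notice is held — but (p) sets (o) aside: (p) operates against (o): a current Schedule 1 Declaration is held. So (d) applies.
Exception (e): the lot has no other accessory structure; aggregate throughput is 1,400 units, under the 1,840 units limit; the structure will not be visible from the street — every condition holds. Turning to paragraph (q): (q) applies — the baseline figure is 19, less than the 22 limit. So (e) is unavailable.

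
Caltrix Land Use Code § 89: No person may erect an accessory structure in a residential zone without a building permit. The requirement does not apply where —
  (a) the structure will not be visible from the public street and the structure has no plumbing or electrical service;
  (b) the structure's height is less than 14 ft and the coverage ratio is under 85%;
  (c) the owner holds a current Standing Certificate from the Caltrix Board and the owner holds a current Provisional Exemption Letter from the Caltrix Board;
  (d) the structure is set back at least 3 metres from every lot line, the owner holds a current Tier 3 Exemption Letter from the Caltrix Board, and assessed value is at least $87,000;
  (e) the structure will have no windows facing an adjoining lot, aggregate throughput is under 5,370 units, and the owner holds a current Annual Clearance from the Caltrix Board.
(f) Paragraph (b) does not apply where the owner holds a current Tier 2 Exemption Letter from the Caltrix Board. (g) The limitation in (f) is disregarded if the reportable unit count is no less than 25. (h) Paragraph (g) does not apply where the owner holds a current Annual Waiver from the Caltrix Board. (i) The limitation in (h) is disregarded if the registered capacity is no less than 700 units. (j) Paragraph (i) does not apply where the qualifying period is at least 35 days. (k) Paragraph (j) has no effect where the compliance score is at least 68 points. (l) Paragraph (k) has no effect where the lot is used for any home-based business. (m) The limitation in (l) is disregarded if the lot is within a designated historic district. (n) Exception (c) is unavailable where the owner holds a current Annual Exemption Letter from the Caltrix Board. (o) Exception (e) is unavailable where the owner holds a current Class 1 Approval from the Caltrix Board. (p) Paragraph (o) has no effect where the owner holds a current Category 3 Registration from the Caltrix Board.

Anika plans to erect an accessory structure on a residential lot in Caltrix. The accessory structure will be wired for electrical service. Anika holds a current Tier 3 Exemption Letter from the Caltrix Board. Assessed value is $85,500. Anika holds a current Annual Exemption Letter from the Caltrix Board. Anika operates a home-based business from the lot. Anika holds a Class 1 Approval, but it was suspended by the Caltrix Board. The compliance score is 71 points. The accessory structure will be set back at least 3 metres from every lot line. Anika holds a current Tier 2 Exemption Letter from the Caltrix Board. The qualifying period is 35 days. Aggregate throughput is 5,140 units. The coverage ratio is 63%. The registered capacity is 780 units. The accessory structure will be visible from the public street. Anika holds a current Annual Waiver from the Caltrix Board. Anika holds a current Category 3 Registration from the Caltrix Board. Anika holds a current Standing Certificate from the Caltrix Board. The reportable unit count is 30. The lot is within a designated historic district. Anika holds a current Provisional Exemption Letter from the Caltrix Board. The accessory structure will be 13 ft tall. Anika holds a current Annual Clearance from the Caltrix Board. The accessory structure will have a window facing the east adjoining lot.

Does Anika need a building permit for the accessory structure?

Exception (a) fails — the structure will be visible from the street.
Exception (b) is satisfied on its face — the structure's height is 13 ft, less than the 14 ft limit; the coverage ratio is 63%, under the 85% limit. Under paragraphs (f)–(m): (f) is engaged (a current Tier 2 Exemption Letter is held), but is set aside by (g): (g) applies — the reportable unit count is 30, meeting the 25 threshold. (h) would limit (g) — a current Annual Waiver is held — but (i) sets (h) aside: (i) applies — the registered capacity is 780 units, meeting the 700 units threshold. (j) applies (the qualifying period is 35 days, meeting the 35 days threshold), but is displaced by (k): (k) is engaged — the compliance score is 71 points, meeting the 68 points threshold. (l) would limit (k) — a home-based business operates on the lot — but (m) sets (l) aside: (m) operates against (l): the lot is in a historic district. (b) remains available.
Exception (c): a current Standing Certificate is held; a current Provisional Exemption Letter is held — every condition holds. Turning to paragraph (n): (n) is engaged — a current Annual Exemption Letter is held. So (c) is unavailable.
Exception (d) fails — assessed value is $85,500, short of $87,000.
Exception (e) does not apply: a window faces an adjoining lot.

No — exception (b) applies; Anika does not need a building permit.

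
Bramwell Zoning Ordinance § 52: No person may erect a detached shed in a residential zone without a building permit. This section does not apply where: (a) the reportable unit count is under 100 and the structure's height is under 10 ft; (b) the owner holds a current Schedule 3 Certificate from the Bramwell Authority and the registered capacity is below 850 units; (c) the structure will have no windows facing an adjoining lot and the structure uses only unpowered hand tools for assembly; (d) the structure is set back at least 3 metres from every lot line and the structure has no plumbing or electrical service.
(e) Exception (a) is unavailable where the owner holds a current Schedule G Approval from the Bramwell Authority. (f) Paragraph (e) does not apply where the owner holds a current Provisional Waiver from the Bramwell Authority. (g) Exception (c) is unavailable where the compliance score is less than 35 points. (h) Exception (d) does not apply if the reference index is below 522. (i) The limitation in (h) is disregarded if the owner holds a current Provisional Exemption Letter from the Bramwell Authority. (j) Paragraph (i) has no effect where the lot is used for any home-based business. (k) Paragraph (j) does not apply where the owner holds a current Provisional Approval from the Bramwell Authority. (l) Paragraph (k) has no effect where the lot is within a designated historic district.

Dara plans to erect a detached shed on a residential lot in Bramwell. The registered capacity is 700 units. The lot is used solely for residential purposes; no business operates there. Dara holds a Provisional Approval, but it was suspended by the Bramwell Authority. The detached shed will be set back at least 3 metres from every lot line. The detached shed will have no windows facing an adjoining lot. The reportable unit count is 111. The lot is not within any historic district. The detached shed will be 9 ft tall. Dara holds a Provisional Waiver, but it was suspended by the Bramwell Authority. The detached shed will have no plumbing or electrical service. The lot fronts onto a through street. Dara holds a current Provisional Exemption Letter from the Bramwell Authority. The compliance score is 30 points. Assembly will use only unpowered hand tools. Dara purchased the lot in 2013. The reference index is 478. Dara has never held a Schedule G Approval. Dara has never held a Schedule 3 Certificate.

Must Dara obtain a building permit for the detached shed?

No — exception (d) applies; Dara does not need a building permit.

Exception (a) fails — the reportable unit count is 111, not under 100.
Exception (b) fails — the Schedule 3 Certificate is not current.
All of (c)'s requirements are met (no windows face an adjoining lot; assembly uses only hand tools). Turning to paragraph (g): (g) operates — the compliance score is 30 points, less than the 35 points limit. (c) is therefore removed.
All of (d)'s requirements are met (the setback is at least 3 m on every side; there is no plumbing or electrical service). Under paragraphs (h)–(l): (h) would limit (d) — the reference index is 478, below the 522 limit — but (i) sets (h) aside: (i) applies — a current Provisional Exemption Letter is held. (j), which would lift (i), is inapplicable — the lot is solely residential. So (d) applies.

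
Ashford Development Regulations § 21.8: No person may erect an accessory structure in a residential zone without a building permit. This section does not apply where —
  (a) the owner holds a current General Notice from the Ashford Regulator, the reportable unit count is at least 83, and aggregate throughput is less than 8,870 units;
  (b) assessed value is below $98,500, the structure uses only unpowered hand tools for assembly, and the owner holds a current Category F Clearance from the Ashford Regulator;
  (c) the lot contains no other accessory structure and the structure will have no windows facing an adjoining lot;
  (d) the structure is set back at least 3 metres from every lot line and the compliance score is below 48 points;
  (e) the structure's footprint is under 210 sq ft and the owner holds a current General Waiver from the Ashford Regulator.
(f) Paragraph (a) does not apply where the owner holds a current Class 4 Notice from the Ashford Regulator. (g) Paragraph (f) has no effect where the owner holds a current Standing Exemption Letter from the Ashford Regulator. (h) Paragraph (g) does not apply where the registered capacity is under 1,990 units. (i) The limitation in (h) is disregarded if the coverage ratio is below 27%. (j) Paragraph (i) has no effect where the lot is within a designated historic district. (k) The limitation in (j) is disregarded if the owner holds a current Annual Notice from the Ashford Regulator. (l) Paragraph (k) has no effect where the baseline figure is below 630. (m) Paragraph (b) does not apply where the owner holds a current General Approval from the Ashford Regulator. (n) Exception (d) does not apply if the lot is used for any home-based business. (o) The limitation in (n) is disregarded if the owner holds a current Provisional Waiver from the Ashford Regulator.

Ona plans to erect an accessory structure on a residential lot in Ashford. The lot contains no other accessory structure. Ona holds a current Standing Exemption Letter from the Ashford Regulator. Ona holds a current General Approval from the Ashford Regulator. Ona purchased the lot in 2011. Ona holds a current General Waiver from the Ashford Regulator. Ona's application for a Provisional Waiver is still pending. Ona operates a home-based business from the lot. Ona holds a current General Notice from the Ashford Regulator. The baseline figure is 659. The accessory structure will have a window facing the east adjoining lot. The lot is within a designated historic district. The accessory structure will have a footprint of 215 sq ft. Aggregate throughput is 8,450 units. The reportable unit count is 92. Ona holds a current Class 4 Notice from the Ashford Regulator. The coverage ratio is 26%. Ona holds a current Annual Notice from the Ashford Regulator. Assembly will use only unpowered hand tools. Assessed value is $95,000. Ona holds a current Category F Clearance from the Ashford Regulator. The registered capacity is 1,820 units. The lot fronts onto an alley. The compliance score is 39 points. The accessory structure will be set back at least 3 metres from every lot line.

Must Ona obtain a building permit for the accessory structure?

No — exception (a) applies; Ona does not need a building permit.

All of (a)'s requirements are met (a current General Notice is held; the reportable unit count is 92, meeting the 83 threshold; aggregate throughput is 8,450 units, less than the 8,870 units limit). Under paragraphs (f)–(l): (f) would limit (a) — a current Class 4 Notice is held — but (g) sets (f) aside: (g) operates — a current Standing Exemption Letter is held. (h) would limit (g) — the registered capacity is 1,820 units, under the 1,990 units limit — but (i) sets (h) aside: (i) operates against (h): the coverage ratio is 26%, below the 27% limit. (j) would limit (i) — the lot is in a historic district — but (k) sets (j) aside: (k) operates — a current Annual Notice is held. (l) is inapplicable (the baseline figure is 659, not below 630), so (k) stands. Exception (a) stands.
All of (b)'s requirements are met (assessed value is $95,000, below the $98,500 limit; assembly uses only hand tools; a current Category F Clearance is held). But: (m) operates against (b): a current General Approval is held. (b) is therefore removed.
Exception (c) fails — a window faces an adjoining lot.
Exception (d)'s conditions are all satisfied: the setback is at least 3 m on every side; the compliance score is 39 points, below the 48 points limit. But applying paragraphs (n)–(o): (n) operates against (d): a home-based business operates on the lot. (o) is not engaged (no current Provisional Waiver is held), so (n) stands. Exception (d) does not apply.
Exception (e) requires that the structure's footprint is under 210 sq ft; but the structure's footprint is 215 sq ft, not under 210 sq ft, so (e) is unavailable.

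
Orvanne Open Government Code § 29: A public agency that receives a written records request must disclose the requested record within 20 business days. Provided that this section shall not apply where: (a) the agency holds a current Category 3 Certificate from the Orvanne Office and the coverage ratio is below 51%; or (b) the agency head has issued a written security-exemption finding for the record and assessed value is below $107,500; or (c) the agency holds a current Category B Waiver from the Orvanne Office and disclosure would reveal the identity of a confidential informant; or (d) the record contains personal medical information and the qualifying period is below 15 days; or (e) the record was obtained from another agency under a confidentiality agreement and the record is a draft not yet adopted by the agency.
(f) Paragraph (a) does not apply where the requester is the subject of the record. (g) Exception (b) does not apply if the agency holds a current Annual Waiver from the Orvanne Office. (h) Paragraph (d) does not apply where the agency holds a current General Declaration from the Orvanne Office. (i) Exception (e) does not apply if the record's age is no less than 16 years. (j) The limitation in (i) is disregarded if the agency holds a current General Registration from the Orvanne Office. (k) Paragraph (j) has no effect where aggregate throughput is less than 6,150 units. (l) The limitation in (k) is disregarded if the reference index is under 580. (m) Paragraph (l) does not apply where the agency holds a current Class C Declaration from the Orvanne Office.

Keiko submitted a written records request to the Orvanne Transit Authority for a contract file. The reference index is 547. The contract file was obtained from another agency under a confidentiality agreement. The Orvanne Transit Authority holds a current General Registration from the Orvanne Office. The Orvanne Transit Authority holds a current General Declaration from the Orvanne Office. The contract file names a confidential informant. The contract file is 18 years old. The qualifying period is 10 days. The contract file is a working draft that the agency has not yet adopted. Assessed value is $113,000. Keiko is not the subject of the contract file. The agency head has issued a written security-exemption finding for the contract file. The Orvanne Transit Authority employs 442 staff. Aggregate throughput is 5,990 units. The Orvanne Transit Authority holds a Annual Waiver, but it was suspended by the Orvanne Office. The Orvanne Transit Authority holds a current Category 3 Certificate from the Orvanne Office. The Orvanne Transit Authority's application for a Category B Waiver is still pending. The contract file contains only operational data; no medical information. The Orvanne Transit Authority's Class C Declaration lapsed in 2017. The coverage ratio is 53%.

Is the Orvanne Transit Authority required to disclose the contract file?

No — exception (e) applies; the Orvanne Transit Authority is not required to disclose the contract file.

Exception (a) does not apply: the coverage ratio is 53%, not below 51%.
Exception (b) does not apply: assessed value is $113,000, not below $107,500.
Exception (c) does not apply: there is no Category B Waiver in force.
Exception (d) requires that the record contains personal medical information; but the contract file contains only operational data, so (d) is unavailable.
Exception (e) is satisfied on its face — the contract file was obtained under a confidentiality agreement; the contract file is an unadopted draft. As to paragraphs (i)–(m): (i) would limit (e) — the record's age is 18 years, meeting the 16 years threshold — but (j) sets (i) aside: (j) operates — a current General Registration is held. (k) would limit (j) — aggregate throughput is 5,990 units, less than the 6,150 units limit — but (l) sets (k) aside: (l) operates against (k): the reference index is 547, under the 580 limit. (m) is not engaged (no current Class C Declaration is held), so (l) stands. So (e) applies.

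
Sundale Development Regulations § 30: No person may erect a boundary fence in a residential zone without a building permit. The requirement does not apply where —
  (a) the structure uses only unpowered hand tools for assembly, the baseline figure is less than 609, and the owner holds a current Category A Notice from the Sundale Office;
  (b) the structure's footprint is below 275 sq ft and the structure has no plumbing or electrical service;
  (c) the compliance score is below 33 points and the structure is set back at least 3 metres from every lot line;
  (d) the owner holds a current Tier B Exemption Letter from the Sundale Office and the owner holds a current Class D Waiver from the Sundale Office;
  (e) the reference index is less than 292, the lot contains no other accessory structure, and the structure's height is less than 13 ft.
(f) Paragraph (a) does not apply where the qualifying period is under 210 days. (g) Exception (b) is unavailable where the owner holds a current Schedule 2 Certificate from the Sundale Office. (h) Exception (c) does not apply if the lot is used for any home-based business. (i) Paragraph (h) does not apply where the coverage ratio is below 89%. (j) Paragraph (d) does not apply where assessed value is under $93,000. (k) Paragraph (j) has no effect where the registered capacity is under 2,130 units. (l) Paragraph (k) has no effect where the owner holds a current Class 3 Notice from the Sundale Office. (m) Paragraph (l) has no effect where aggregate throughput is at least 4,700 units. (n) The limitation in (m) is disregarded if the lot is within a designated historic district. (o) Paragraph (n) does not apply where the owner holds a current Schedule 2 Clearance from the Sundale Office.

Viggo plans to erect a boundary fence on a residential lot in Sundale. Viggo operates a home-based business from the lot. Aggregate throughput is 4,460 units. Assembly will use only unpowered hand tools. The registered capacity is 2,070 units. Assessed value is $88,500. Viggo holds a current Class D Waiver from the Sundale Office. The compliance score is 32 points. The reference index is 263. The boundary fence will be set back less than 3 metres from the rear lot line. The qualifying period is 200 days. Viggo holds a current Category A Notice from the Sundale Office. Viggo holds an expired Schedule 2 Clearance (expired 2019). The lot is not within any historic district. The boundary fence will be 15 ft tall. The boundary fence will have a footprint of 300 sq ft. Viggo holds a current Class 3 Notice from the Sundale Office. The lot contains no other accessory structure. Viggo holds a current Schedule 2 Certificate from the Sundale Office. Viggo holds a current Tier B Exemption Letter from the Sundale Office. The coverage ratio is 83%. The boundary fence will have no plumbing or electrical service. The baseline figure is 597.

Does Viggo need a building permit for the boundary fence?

All of (a)'s requirements are met (assembly uses only hand tools; the baseline figure is 597, less than the 609 limit; a current Category A Notice is held). But applying paragraph (f): (f) operates against (a): the qualifying period is 200 days, under the 210 days limit. Exception (a) does not apply.
Exception (b) requires that the structure's footprint is below 275 sq ft; but the structure's footprint is 300 sq ft, not below 275 sq ft, so (b) is unavailable.
Exception (c) requires that the structure is set back at least 3 metres from every lot line; but the rear setback is under 3 m, so (c) is unavailable.
Exception (d): a current Tier B Exemption Letter is held; a current Class D Waiver is held — every condition holds. Turning to paragraphs (j)–(o): (j) operates against (d): assessed value is $88,500, under the $93,000 limit. (k) is triggered (the registered capacity is 2,070 units, under the 2,130 units limit), but is overridden by (l): (l) applies — a current Class 3 Notice is held. (m) is not engaged (aggregate throughput is 4,460 units, short of 4,700 units), so (l) stands. So (d) is unavailable.
Exception (e) fails — the structure's height is 15 ft, not less than 13 ft.
Every exception is unavailable, so the rule governs.

Yes — Viggo must obtain a building permit.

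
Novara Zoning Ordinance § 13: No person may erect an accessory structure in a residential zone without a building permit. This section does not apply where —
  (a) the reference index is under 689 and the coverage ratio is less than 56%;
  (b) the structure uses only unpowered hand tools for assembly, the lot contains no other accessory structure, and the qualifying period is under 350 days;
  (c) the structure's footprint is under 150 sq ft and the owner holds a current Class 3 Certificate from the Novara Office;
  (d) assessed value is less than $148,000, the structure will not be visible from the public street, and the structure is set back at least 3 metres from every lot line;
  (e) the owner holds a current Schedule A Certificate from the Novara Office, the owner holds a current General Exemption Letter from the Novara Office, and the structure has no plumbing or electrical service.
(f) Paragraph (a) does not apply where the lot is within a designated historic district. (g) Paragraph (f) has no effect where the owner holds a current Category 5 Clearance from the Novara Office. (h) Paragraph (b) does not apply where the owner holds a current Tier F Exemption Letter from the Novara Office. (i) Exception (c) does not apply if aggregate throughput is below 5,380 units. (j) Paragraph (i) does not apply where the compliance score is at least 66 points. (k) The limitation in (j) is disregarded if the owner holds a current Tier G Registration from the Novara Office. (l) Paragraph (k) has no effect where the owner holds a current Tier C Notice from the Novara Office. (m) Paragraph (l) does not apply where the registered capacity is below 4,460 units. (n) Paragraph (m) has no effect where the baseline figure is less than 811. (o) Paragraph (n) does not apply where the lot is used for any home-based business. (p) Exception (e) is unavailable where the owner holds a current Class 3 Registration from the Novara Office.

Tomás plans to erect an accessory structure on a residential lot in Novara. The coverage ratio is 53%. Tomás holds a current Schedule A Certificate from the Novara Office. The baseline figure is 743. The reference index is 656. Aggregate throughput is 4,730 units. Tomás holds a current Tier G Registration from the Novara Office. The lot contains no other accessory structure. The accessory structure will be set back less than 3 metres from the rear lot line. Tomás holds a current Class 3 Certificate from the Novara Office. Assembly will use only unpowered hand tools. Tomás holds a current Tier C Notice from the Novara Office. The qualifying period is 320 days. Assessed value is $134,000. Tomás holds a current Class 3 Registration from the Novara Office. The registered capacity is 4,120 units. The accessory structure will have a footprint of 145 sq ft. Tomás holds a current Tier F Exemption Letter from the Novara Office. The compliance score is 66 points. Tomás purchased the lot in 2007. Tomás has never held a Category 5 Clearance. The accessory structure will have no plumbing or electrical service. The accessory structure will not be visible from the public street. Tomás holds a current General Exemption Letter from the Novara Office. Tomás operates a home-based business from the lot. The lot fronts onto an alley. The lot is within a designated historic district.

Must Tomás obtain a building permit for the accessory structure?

Yes — Tomás must obtain a building permit.

Exception (a): the reference index is 656, under the 689 limit; the coverage ratio is 53%, less than the 56% limit — every condition holds. But applying paragraphs (f)–(g): (f) operates against (a): the lot is in a historic district. (g), which would lift (f), does not operate here — there is no Category 5 Clearance in force. So (a) is unavailable.
Exception (b): assembly uses only hand tools; the lot has no other accessory structure; the qualifying period is 320 days, under the 350 days limit — every condition holds. However, paragraph (h) must be considered: (h) operates against (b): a current Tier F Exemption Letter is held. (b) is therefore removed.
Exception (c)'s conditions are all satisfied: the structure's footprint is 145 sq ft, under the 150 sq ft limit; a current Class 3 Certificate is held. But: (i) operates — aggregate throughput is 4,730 units, below the 5,380 units limit. (j) would limit (i) — the compliance score is 66 points, meeting the 66 points threshold — but (k) sets (j) aside: (k) applies — a current Tier G Registration is held. (l) would limit (k) — a current Tier C Notice is held — but (m) sets (l) aside: (m) is engaged — the registered capacity is 4,120 units, below the 4,460 units limit. (n) would limit (m) — the baseline figure is 743, less than the 811 limit — but (o) sets (n) aside: (o) operates against (n): a home-based business operates on the lot. So (c) is unavailable.
Exception (d) requires that the structure is set back at least 3 metres from every lot line; but the rear setback is under 3 m, so (d) is unavailable.
Exception (e)'s conditions are all satisfied: a current Schedule A Certificate is held; a current General Exemption Letter is held; there is no plumbing or electrical service. But applying paragraph (p): (p) operates — a current Class 3 Registration is held. (e) is therefore removed.
Every exception is unavailable, so the rule governs.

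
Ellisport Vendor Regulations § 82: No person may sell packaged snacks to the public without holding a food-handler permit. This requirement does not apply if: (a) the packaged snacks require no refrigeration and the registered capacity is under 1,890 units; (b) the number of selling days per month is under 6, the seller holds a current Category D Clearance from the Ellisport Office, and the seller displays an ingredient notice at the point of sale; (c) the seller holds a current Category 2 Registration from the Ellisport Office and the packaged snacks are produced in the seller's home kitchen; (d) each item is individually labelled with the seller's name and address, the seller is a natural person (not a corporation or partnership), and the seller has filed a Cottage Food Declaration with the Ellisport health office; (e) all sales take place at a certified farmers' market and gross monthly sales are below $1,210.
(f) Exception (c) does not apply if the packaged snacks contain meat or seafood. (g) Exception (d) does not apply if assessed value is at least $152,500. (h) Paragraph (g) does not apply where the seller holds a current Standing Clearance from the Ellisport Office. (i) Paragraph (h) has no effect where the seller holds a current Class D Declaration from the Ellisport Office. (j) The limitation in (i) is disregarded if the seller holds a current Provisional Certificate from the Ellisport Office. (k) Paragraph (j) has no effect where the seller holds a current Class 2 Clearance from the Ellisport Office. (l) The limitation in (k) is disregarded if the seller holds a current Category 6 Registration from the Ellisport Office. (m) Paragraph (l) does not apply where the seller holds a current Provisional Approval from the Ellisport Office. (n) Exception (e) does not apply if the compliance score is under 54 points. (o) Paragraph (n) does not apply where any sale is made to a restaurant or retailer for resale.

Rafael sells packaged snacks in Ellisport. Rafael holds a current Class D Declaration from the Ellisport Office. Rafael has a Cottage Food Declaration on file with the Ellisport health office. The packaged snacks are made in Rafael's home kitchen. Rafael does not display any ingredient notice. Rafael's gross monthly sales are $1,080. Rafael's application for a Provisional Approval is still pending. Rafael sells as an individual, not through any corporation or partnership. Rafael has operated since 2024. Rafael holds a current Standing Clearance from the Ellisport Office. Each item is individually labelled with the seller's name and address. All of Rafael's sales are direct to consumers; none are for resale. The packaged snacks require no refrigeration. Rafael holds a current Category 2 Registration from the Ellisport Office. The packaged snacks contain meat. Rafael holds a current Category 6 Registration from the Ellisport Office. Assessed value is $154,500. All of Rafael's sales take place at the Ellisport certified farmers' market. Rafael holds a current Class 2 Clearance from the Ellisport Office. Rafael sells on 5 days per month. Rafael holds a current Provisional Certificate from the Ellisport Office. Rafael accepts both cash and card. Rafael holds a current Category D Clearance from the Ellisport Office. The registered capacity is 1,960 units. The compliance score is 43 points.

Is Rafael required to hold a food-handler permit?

No — exception (d) applies; Rafael is not required to hold a food-handler permit.

Exception (a) does not apply: the registered capacity is 1,960 units, not under 1,890 units.
Exception (b) does not apply: no ingredient notice is displayed.
Exception (c) is satisfied on its face — a current Category 2 Registration is held; the packaged snacks are home-kitchen produced. But applying paragraph (f): (f) operates against (c): the packaged snacks contain meat. Exception (c) does not apply.
Exception (d): items are individually labelled; the seller is a natural person; a Cottage Food Declaration is on file — every condition holds. Under paragraphs (g)–(m): (g) would limit (d) — assessed value is $154,500, meeting the $152,500 threshold — but (h) sets (g) aside: (h) is triggered — a current Standing Clearance is held. (i) is engaged (a current Class D Declaration is held), but is displaced by (j): (j) applies — a current Provisional Certificate is held. (k) is triggered (a current Class 2 Clearance is held), but yields to (l): (l) operates against (k): a current Category 6 Registration is held. (m) is inapplicable (no current Provisional Approval is held), so (l) stands. So (d) applies.
Exception (e) is satisfied on its face — all sales are at a certified farmers' market; gross monthly sales are $1,080, below the $1,210 limit. However, paragraphs (n)–(o) must be considered: (n) is engaged — the compliance score is 43 points, under the 54 points limit. (o), which would lift (n), does not operate here — no sales are for resale. (e) is therefore removed.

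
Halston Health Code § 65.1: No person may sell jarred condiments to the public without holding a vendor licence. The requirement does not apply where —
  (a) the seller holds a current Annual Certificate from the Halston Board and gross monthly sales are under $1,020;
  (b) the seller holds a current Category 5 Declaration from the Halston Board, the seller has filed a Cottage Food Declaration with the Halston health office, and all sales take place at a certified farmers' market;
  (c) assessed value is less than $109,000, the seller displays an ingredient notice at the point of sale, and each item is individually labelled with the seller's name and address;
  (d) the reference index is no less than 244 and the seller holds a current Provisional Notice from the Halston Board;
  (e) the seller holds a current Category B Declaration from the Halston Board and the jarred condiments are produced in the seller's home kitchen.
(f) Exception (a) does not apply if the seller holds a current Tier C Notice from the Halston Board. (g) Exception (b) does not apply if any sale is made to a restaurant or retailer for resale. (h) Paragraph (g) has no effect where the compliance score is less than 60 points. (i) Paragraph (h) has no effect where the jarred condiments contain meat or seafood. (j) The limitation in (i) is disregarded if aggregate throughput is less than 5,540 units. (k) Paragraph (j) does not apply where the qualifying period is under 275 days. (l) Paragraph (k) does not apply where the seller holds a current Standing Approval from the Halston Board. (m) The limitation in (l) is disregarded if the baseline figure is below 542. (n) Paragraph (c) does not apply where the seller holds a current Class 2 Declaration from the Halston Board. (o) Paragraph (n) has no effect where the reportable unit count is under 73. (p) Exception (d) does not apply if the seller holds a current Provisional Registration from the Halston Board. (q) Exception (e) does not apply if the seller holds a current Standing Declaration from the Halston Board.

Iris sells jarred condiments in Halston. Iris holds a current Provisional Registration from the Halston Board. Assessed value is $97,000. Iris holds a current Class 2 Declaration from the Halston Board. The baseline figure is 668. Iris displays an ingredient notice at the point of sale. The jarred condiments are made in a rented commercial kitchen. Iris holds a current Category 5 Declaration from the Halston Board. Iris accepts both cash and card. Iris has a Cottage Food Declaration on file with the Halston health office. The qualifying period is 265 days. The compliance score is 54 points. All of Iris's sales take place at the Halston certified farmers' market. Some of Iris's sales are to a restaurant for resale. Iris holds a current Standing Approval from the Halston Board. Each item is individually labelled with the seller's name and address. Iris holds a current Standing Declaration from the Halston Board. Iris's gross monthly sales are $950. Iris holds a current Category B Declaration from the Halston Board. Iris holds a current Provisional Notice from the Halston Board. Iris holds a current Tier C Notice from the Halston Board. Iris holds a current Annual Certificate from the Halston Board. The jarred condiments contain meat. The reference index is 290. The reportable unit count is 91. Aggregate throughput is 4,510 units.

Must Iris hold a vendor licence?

Exception (a)'s conditions are all satisfied: a current Annual Certificate is held; gross monthly sales are $950, under the $1,020 limit. But: (f) operates against (a): a current Tier C Notice is held. (a) is therefore removed.
All of (b)'s requirements are met (a current Category 5 Declaration is held; a Cottage Food Declaration is on file; all sales are at a certified farmers' market). Under paragraphs (g)–(m): (g) would limit (b) — some sales are to a restaurant for resale — but (h) sets (g) aside: (h) applies — the compliance score is 54 points, less than the 60 points limit. (i) operates (the jarred condiments contain meat), but is set aside by (j): (j) is engaged — aggregate throughput is 4,510 units, less than the 5,540 units limit. (k) applies (the qualifying period is 265 days, under the 275 days limit), but is set aside by (l): (l) operates against (k): a current Standing Approval is held. (m), which would lift (l), does not operate here — the baseline figure is 668, not below 542. Exception (b) stands.
Exception (c)'s conditions are all satisfied: assessed value is $97,000, less than the $109,000 limit; an ingredient notice is displayed; items are individually labelled. However, paragraphs (n)–(o) must be considered: (n) is engaged — a current Class 2 Declaration is held. (o) is not engaged (the reportable unit count is 91, not under 73), so (n) stands. Exception (c) does not apply.
Exception (d) is satisfied on its face — the reference index is 290, meeting the 244 threshold; a current Provisional Notice is held. However, paragraph (p) must be considered: (p) applies — a current Provisional Registration is held. Exception (d) does not apply.
Exception (e) does not apply: the jarred condiments are made in a commercial kitchen, not a home kitchen.

No — exception (b) applies; Iris is not required to hold a vendor licence.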